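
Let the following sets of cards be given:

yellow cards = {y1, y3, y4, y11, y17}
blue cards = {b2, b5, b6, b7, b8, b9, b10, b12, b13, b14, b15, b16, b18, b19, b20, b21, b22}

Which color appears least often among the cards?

yellow

Counts by color: blue 17, yellow 5.
The minimum is 5, held uniquely by yellow.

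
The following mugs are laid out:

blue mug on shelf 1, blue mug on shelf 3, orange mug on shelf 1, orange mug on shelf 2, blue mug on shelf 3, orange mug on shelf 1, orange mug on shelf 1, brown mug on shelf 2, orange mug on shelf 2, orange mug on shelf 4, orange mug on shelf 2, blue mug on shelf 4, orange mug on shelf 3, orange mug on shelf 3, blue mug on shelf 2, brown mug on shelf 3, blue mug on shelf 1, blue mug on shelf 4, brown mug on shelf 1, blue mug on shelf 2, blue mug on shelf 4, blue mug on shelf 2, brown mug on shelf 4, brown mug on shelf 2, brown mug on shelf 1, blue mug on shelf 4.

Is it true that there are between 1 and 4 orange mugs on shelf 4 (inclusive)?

There is 1 orange mug on shelf 4.
The claim requires 1 ≤ 1 ≤ 4, which holds.

True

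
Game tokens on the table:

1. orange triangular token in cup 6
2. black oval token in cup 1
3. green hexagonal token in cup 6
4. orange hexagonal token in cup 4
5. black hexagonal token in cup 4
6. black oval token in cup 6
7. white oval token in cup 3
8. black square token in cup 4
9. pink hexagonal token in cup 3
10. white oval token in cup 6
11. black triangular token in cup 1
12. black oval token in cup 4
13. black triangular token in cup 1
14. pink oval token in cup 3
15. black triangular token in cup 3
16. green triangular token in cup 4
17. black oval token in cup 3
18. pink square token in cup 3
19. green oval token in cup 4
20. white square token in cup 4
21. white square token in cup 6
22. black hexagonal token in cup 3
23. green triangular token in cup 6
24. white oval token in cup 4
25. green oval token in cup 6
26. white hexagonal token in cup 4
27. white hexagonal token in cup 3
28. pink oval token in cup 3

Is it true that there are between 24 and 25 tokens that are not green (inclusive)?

False

tokens that are not green: 23.
The claim requires 24 ≤ 23 ≤ 25, which does not hold.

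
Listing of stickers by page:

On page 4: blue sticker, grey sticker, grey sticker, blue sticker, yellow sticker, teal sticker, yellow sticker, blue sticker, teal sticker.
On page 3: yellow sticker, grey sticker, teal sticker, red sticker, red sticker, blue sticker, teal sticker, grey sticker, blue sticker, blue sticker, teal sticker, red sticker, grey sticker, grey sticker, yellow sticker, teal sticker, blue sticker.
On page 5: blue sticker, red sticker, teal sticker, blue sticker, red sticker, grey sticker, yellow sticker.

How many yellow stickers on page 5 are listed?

1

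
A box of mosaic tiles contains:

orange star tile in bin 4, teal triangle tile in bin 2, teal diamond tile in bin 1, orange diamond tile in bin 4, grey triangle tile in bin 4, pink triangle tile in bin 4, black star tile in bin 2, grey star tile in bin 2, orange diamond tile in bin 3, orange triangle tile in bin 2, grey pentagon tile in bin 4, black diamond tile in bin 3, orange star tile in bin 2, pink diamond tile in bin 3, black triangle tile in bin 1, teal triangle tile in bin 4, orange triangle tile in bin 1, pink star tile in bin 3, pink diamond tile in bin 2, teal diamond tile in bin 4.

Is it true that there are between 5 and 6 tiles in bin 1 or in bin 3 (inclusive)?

tiles in bin 1 or in bin 3: 7.
The claim requires 5 ≤ 7 ≤ 6, which does not hold.

False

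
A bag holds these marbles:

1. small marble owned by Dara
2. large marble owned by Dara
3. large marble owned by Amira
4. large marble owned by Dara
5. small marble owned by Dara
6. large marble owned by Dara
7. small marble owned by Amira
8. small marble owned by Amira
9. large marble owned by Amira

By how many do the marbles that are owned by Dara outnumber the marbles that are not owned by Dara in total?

1

marbles owned by Dara: 5.
marbles that are not owned by Dara: 4.
5 − 4 = 1.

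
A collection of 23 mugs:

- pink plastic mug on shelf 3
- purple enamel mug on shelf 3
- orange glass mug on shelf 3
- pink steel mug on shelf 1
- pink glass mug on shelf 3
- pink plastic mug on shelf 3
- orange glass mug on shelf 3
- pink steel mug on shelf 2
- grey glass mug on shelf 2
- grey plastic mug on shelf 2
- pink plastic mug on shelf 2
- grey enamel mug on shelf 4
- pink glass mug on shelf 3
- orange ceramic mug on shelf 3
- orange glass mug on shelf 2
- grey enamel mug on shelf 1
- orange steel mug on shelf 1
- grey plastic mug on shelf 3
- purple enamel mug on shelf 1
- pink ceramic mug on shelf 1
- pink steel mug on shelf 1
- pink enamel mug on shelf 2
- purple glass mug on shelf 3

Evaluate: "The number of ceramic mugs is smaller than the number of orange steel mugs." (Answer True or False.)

False

ceramic mugs: 2.
orange steel mugs: 1.
The claim requires 2 < 1, which does not hold.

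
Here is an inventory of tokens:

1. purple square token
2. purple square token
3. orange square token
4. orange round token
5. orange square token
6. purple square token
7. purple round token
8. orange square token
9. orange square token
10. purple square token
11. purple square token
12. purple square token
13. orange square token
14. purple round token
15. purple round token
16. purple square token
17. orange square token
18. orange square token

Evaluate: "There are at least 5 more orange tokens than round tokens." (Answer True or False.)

False

orange tokens: 8.
round tokens: 4.
The claim requires 8 − 4 = 4 ≥ 5, which does not hold.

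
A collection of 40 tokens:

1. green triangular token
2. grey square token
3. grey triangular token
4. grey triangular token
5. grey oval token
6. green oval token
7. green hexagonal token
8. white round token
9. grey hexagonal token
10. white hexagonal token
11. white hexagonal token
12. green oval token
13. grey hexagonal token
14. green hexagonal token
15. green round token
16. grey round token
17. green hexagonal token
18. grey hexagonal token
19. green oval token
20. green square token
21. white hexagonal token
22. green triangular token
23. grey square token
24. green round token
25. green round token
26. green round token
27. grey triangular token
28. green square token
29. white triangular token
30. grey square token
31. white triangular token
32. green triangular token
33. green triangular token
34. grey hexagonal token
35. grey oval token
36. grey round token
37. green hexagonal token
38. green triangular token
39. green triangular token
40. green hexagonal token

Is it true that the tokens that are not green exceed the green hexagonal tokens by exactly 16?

There are 20 tokens that are not green.
There are 5 green hexagonal tokens.
The claim requires 20 − 5 (= 15) to equal 16, which does not hold.

False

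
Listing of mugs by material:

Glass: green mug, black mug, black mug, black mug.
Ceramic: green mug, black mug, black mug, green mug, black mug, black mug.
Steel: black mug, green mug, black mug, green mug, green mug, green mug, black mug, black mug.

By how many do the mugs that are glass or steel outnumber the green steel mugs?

8

mugs that are glass or steel: 12.
green steel mugs: 4.
12 − 4 = 8.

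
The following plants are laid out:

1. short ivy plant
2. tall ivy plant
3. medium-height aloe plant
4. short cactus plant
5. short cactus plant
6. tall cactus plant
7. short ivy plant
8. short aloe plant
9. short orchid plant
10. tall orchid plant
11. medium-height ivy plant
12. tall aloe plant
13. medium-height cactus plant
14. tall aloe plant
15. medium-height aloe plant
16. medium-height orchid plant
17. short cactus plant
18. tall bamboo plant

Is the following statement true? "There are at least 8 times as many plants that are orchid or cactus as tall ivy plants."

There are 8 plants that are orchid or cactus.
There is 1 tall ivy plant.
The claim requires 8 ≥ 8 × 1 = 8, which holds.

True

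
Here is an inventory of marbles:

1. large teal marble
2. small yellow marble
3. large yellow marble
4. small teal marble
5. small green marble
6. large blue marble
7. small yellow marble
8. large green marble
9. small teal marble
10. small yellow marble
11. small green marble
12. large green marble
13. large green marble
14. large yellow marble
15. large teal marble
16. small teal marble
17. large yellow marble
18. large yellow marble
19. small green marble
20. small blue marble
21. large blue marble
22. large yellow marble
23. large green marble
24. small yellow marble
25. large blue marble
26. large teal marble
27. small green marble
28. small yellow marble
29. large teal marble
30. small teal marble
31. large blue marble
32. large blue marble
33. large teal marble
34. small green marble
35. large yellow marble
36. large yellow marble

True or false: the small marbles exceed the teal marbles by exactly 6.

True

There are 15 small marbles.
There are 9 teal marbles.
The claim requires 15 − 9 (= 6) to equal 6, which holds.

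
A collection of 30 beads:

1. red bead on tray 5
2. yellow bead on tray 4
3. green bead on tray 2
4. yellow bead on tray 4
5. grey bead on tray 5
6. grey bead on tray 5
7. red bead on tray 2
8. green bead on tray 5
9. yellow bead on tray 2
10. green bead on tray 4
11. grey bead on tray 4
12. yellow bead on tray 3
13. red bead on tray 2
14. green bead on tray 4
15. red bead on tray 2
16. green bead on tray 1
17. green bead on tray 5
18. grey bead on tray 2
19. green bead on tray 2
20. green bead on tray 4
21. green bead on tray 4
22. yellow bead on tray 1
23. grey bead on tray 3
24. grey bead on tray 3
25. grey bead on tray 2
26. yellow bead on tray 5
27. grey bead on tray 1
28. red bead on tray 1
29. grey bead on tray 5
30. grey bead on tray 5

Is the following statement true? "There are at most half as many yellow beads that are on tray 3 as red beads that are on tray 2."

There is 1 yellow bead on tray 3.
There are 3 red beads on tray 2.
The claim requires 2 × 1 = 2 ≤ 3, which holds.

True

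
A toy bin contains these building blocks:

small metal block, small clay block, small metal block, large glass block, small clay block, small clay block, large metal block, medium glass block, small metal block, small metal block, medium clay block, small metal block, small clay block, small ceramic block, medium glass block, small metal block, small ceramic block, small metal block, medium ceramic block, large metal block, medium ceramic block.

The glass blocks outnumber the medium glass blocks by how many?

1

glass blocks: 3.
medium glass blocks: 2.
3 − 2 = 1.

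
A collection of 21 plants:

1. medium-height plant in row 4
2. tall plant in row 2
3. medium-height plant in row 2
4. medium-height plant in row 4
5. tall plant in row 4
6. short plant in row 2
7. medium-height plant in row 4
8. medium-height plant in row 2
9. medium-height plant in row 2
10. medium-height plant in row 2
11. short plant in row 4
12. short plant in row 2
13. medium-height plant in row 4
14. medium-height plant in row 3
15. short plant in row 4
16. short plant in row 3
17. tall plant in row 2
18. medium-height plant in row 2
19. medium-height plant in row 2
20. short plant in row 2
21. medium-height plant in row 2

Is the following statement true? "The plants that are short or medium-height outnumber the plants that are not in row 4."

There are 18 plants that are short or medium-height.
There are 14 plants that are not in row 4.
The claim requires 18 > 14, which holds.

True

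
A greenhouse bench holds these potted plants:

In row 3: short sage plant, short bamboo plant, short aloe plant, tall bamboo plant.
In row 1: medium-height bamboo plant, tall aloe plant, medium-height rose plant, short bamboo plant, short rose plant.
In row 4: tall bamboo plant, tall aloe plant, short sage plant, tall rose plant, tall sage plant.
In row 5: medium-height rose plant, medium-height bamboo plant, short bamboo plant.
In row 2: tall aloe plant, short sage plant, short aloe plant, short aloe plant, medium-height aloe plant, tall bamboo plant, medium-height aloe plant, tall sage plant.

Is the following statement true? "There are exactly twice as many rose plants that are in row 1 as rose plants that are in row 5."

|rose plants in row 1| = 2.
|rose plants in row 5| = 1.
The claim requires 2 = 2 × 1 = 2, which holds.

True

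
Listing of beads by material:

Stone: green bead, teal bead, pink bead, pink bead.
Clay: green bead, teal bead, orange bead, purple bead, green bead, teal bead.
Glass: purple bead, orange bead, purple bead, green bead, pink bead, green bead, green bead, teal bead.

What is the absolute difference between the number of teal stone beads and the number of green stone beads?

teal stone beads: 1. green stone beads: 1.
|1 − 1| = 1 − 1 = 0.

0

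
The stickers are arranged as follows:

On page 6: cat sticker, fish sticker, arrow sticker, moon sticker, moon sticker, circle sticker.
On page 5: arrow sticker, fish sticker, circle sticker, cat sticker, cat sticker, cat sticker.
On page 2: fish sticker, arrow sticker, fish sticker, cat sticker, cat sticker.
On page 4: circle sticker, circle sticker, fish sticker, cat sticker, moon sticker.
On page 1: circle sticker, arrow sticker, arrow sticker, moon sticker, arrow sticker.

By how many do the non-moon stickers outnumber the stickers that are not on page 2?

non-moon stickers: 23.
stickers that are not on page 2: 22.
23 − 22 = 1.

1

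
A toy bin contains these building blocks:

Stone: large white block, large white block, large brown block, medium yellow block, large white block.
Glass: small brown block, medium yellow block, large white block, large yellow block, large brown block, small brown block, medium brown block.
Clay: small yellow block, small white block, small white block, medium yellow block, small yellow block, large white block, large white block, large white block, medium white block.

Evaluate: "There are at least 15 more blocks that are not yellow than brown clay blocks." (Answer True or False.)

There are 15 blocks that are not yellow.
There are 0 brown clay blocks.
The claim requires 15 − 0 = 15 ≥ 15, which holds.

True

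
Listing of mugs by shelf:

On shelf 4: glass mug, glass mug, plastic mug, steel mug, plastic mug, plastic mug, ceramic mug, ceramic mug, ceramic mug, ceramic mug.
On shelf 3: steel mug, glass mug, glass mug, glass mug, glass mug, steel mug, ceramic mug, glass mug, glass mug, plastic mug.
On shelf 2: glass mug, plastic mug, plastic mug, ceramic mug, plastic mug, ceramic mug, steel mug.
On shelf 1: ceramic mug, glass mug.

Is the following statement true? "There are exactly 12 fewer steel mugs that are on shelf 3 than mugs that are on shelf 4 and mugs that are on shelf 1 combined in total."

False

|steel mugs on shelf 3| = 2.
mugs on shelf 4: 10; mugs on shelf 1: 2; combined: 10 + 2 = 12.
The claim requires 12 − 2 (= 10) to equal 12, which does not hold.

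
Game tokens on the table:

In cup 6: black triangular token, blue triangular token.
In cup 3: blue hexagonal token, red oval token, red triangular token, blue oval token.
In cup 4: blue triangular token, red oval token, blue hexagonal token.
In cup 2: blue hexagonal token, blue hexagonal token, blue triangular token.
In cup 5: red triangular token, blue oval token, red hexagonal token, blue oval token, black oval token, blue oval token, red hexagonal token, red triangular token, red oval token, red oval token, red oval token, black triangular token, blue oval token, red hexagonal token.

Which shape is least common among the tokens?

Counts by shape: oval 11, triangular 8, hexagonal 7.
The minimum is 7, held uniquely by hexagonal.

hexagonal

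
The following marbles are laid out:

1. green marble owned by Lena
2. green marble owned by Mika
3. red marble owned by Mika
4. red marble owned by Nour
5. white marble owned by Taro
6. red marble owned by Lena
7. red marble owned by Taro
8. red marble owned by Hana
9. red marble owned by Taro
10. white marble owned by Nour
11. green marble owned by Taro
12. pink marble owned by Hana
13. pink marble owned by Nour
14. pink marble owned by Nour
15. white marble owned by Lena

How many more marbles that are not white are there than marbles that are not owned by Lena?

marbles that are not white: 12.
marbles that are not owned by Lena: 12.
12 − 12 = 0.

0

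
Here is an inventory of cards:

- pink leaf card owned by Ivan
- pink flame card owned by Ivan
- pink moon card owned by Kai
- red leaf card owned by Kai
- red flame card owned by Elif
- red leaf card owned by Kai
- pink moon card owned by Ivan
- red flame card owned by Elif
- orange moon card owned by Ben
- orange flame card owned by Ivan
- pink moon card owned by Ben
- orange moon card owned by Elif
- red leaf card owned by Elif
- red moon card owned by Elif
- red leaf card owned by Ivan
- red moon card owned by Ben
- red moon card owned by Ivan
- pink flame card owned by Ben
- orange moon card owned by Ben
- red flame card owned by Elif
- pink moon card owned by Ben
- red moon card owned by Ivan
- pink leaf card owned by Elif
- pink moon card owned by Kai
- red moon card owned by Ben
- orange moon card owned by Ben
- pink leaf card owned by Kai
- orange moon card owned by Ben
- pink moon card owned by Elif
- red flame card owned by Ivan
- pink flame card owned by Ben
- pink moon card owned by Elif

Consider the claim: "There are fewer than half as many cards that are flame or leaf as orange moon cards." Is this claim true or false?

False

|cards that are flame or leaf| = 15.
|orange moon cards| = 5.
The claim requires 2 × 15 = 30 < 5, which does not hold.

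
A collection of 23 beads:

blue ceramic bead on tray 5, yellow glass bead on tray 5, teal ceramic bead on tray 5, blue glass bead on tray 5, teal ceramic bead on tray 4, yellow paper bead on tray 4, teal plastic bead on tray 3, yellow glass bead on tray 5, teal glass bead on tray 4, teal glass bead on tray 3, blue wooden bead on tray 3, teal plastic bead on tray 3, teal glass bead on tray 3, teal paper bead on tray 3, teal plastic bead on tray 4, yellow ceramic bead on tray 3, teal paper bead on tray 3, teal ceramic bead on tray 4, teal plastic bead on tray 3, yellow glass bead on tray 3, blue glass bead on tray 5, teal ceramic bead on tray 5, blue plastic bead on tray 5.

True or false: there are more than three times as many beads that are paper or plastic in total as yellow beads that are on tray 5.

True

beads that are paper or plastic: 8.
yellow beads on tray 5: 2.
The claim requires 8 > 3 × 2 = 6, which holds.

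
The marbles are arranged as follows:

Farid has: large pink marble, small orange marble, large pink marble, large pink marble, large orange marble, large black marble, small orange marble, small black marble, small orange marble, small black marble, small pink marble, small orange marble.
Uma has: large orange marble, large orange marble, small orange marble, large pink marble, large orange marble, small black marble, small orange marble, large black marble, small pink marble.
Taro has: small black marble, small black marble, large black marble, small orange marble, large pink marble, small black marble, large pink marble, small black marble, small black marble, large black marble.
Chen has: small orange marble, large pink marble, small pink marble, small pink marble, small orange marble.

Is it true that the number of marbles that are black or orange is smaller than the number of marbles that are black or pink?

|marbles that are black or orange| = 25.
|marbles that are black or pink| = 23.
The claim requires 25 < 23, which does not hold.

False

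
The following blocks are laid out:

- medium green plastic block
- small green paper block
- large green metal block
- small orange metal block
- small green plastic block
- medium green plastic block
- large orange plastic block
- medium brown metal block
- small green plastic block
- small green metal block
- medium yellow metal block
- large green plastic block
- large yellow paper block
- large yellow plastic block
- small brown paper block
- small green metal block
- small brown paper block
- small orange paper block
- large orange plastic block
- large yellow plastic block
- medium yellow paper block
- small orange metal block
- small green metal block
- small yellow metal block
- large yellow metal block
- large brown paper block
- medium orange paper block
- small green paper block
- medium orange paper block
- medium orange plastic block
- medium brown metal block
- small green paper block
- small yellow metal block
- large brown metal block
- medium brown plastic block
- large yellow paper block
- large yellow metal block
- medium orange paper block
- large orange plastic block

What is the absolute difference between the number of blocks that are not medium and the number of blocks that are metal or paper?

blocks that are not medium: 28. blocks that are metal or paper: 27.
|28 − 27| = 28 − 27 = 1.

1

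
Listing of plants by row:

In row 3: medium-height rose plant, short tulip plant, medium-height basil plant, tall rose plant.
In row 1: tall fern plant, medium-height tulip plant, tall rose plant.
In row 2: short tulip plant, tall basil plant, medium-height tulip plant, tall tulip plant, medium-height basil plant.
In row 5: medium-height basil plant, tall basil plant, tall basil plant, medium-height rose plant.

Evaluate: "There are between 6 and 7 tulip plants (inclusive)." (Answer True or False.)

There are 5 tulip plants.
The claim requires 6 ≤ 5 ≤ 7, which does not hold.

False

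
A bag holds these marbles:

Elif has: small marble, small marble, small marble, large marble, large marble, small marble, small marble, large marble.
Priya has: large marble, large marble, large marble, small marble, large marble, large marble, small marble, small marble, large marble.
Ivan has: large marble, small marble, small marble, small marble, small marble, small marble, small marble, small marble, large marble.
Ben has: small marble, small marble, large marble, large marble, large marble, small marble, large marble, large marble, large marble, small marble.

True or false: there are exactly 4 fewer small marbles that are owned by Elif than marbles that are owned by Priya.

Count of small marbles owned by Elif: 5.
Count of marbles owned by Priya: 9.
The claim requires 9 − 5 (= 4) to equal 4, which holds.

True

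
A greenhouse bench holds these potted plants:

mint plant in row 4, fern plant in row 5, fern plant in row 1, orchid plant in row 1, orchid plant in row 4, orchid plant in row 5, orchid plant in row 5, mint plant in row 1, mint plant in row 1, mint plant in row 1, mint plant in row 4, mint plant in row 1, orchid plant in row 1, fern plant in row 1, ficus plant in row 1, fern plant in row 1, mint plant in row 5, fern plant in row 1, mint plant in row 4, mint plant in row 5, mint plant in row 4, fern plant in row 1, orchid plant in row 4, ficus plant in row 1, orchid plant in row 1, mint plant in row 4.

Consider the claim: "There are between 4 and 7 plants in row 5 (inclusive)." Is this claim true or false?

|plants in row 5| = 5.
The claim requires 4 ≤ 5 ≤ 7, which holds.

True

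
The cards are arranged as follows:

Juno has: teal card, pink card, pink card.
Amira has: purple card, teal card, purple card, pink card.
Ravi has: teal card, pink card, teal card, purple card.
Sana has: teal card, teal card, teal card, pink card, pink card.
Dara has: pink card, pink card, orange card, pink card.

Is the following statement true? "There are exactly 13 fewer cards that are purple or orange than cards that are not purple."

True

There are 4 cards that are purple or orange.
There are 17 cards that are not purple.
The claim requires 17 − 4 (= 13) to equal 13, which holds.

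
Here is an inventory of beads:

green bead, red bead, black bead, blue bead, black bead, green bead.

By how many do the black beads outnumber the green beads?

black beads: 2.
green beads: 2.
2 − 2 = 0.

0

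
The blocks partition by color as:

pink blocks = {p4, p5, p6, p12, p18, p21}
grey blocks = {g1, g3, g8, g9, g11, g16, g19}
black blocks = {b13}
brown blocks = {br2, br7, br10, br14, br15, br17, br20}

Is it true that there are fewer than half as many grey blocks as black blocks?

grey blocks: 7.
black blocks: 1.
The claim requires 2 × 7 = 14 < 1, which does not hold.

False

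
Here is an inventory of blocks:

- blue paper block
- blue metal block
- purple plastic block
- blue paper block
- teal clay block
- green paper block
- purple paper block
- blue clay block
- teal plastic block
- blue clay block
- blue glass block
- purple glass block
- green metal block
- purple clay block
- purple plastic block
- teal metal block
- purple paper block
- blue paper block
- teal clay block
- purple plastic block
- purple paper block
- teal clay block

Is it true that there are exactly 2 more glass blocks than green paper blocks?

False

glass blocks: 2.
green paper blocks: 1.
The claim requires 2 − 1 (= 1) to equal 2, which does not hold.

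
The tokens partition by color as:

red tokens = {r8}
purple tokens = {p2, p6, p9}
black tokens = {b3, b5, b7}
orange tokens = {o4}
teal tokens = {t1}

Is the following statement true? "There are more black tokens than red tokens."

There are 3 black tokens.
There is 1 red token.
The claim requires 3 > 1, which holds.

True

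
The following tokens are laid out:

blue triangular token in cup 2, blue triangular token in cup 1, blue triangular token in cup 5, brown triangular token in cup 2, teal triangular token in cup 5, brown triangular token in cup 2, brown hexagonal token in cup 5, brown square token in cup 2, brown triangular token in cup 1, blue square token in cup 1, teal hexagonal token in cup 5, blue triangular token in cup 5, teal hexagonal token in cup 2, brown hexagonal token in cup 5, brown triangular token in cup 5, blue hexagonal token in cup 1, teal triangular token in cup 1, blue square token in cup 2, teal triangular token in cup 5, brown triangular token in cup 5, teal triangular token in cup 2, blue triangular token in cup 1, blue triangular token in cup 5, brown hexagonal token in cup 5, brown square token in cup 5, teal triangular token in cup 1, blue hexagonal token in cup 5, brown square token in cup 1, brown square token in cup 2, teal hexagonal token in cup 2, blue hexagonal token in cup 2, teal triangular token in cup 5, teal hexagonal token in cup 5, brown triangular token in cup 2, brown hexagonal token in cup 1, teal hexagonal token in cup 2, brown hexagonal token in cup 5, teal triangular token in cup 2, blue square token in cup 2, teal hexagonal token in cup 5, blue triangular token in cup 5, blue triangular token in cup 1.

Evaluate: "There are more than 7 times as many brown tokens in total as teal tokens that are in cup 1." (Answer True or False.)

brown tokens: 15.
teal tokens in cup 1: 2.
The claim requires 15 > 7 × 2 = 14, which holds.

True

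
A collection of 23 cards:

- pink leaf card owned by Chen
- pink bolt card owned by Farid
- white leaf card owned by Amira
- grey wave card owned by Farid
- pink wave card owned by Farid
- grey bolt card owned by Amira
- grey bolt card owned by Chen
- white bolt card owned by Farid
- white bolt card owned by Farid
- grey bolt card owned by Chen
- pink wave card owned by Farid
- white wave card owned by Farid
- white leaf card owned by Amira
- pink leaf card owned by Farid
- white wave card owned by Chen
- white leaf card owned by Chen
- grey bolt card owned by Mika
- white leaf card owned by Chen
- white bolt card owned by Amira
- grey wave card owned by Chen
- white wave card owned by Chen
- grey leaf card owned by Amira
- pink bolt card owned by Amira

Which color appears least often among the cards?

Counts by color: white 10, grey 7, pink 6.
The minimum is 6, held uniquely by pink.

pink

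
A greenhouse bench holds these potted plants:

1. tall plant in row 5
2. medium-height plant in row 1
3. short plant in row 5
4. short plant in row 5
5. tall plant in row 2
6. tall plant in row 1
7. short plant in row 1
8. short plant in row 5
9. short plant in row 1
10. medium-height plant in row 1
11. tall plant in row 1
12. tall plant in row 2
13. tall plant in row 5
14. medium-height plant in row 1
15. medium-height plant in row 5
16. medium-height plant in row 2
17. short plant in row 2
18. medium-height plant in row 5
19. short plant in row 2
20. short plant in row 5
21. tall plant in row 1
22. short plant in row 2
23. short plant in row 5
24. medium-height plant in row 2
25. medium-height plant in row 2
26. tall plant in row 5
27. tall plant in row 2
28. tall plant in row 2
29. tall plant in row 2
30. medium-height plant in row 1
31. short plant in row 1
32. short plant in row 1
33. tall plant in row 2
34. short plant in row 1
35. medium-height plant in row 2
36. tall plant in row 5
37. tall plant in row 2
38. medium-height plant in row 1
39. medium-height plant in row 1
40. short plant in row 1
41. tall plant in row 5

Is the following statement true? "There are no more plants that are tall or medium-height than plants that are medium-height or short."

False

plants that are tall or medium-height: 27.
plants that are medium-height or short: 26.
The claim requires 27 ≤ 26, which does not hold.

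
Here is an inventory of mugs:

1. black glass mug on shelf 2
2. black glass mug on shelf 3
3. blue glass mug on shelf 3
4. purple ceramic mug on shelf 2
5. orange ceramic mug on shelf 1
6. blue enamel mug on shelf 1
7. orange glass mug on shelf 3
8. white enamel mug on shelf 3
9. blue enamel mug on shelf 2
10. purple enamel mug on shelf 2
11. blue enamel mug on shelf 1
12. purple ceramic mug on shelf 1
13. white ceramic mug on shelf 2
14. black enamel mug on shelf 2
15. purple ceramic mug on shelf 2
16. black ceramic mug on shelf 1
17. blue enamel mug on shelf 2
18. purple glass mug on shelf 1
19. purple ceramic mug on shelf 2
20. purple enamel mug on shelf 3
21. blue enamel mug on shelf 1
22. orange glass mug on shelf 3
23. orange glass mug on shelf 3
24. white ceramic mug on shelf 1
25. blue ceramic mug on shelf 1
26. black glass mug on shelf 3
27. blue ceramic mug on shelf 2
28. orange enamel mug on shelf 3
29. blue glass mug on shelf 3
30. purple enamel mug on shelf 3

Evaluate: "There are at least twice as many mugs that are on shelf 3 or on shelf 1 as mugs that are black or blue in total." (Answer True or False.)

There are 20 mugs on shelf 3 or on shelf 1.
There are 14 mugs that are black or blue.
The claim requires 20 ≥ 2 × 14 = 28, which does not hold.

False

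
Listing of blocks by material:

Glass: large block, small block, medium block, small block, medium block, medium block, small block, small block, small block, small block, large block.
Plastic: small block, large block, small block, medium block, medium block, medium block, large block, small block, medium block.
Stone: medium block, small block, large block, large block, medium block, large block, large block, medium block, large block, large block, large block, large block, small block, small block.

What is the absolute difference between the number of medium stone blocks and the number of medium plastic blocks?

1

medium stone blocks: 3. medium plastic blocks: 4.
|3 − 4| = 4 − 3 = 1.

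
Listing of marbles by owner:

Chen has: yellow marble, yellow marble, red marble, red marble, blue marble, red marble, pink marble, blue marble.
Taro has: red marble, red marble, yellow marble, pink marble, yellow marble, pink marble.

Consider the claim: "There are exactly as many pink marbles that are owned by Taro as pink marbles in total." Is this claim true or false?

|pink marbles owned by Taro| = 2.
|pink marbles| = 3.
The claim requires 2 = 3, which does not hold.

False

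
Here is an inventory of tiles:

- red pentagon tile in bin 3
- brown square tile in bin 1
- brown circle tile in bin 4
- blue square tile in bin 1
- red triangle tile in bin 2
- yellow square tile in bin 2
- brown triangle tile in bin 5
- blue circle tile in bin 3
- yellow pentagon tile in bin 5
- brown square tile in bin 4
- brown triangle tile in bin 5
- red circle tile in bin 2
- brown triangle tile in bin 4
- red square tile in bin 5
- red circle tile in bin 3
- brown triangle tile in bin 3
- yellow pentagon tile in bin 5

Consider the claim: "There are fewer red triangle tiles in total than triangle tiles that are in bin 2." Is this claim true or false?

There is 1 red triangle tile.
There is 1 triangle tile in bin 2.
The claim requires 1 < 1, which does not hold.

False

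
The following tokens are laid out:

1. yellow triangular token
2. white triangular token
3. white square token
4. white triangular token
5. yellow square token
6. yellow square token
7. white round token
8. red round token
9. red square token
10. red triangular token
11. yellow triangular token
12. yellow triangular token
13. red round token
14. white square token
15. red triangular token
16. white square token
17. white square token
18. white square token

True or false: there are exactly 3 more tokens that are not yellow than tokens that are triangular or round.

True

There are 13 tokens that are not yellow.
There are 10 tokens that are triangular or round.
The claim requires 13 − 10 (= 3) to equal 3, which holds.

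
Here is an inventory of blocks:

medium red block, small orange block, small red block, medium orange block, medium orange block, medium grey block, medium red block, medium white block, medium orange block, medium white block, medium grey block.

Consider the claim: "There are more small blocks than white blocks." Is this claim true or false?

False

|small blocks| = 2.
|white blocks| = 2.
The claim requires 2 > 2, which does not hold.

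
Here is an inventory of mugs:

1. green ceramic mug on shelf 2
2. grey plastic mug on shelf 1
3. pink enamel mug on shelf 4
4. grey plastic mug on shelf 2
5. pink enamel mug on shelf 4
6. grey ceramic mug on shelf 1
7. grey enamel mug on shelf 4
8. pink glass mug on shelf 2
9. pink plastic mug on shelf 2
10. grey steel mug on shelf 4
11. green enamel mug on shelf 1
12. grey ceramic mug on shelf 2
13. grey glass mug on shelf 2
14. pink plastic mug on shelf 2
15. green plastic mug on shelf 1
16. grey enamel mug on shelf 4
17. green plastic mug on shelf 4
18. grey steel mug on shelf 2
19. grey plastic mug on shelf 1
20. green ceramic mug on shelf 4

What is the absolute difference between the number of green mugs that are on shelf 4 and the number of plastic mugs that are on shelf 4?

green mugs on shelf 4: 2. plastic mugs on shelf 4: 1.
|2 − 1| = 2 − 1 = 1.

1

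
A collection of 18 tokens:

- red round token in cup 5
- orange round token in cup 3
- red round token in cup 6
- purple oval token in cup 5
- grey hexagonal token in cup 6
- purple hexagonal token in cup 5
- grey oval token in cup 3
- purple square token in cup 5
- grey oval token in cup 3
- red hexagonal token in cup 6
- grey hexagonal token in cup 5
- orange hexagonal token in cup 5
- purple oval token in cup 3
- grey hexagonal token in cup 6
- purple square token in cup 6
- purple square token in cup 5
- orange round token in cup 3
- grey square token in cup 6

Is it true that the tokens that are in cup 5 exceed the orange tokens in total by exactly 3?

There are 7 tokens in cup 5.
There are 3 orange tokens.
The claim requires 7 − 3 (= 4) to equal 3, which does not hold.

False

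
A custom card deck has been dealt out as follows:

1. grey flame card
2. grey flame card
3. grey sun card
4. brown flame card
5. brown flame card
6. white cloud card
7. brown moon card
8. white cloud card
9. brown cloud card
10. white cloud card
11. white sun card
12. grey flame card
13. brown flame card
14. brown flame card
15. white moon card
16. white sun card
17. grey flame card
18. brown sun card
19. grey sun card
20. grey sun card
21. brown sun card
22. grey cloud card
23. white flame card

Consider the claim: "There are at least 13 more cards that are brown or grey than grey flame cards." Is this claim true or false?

False

|cards that are brown or grey| = 16.
|grey flame cards| = 4.
The claim requires 16 − 4 = 12 ≥ 13, which does not hold.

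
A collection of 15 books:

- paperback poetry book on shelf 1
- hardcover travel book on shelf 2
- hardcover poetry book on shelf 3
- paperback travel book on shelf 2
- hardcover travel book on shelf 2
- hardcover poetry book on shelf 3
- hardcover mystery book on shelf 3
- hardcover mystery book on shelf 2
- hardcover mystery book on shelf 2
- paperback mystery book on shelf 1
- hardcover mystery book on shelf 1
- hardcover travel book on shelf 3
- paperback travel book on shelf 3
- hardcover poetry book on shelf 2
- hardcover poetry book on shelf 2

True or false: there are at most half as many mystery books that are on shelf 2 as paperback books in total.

True

mystery books on shelf 2: 2.
paperback books: 4.
The claim requires 2 × 2 = 4 ≤ 4, which holds.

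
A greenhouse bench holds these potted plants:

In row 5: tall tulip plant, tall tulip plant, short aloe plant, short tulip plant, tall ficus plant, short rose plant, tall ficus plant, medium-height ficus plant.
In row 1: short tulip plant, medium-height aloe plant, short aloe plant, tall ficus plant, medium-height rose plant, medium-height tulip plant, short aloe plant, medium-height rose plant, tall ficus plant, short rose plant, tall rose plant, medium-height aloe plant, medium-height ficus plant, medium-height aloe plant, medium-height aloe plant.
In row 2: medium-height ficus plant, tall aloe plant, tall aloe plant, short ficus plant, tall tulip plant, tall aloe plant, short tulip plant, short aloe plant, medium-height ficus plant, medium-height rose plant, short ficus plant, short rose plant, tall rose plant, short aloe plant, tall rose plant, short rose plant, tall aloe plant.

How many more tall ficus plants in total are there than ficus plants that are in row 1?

tall ficus plants: 4.
ficus plants in row 1: 3.
4 − 3 = 1.

1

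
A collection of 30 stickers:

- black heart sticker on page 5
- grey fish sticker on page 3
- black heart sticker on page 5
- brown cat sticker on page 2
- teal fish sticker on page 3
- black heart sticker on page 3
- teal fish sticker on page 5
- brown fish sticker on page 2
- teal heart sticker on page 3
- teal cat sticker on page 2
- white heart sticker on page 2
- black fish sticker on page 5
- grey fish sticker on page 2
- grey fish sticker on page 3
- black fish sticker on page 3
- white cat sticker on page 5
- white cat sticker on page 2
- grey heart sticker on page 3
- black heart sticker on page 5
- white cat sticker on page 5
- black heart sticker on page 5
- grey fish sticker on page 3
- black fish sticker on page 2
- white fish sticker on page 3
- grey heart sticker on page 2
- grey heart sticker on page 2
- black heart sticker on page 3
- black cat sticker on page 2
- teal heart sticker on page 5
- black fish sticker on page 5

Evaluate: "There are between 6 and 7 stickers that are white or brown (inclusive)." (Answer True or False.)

True

stickers that are white or brown: 7.
The claim requires 6 ≤ 7 ≤ 7, which holds.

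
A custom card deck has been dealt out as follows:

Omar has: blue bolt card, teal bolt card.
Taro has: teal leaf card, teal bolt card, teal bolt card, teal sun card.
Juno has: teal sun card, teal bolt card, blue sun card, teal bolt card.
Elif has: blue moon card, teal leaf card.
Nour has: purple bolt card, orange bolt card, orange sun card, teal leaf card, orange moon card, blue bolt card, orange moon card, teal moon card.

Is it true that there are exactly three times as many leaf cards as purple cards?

leaf cards: 3.
purple cards: 1.
The claim requires 3 = 3 × 1 = 3, which holds.

True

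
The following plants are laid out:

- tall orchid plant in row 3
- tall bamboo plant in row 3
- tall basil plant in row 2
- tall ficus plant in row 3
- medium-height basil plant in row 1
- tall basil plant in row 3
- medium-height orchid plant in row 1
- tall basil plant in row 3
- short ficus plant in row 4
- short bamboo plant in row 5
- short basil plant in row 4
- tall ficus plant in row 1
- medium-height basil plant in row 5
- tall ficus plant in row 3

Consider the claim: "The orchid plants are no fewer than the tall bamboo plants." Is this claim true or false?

orchid plants: 2.
tall bamboo plants: 1.
The claim requires 2 ≥ 1, which holds.

True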